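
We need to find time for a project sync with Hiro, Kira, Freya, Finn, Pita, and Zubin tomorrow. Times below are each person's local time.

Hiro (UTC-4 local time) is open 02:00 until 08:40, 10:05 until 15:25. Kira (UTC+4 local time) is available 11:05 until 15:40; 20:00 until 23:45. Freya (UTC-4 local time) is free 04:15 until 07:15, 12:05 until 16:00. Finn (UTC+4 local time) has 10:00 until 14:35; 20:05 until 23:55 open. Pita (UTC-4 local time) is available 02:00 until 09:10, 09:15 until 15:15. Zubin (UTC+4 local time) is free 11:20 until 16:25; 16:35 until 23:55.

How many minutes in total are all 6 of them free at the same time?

Hiro in UTC: 06:00-12:40, 14:05-19:25 (add 4h to convert from UTC-4).
Kira in UTC: 07:05-11:40, 16:00-19:45 (subtract 4h to convert from UTC+4).
Freya in UTC: 08:15-11:15, 16:05-20:00 (add 4h to convert from UTC-4).
Finn in UTC: 06:00-10:35, 16:05-19:55 (subtract 4h to convert from UTC+4).
Pita in UTC: 06:00-13:10, 13:15-19:15 (add 4h to convert from UTC-4).
Zubin in UTC: 07:20-12:25, 12:35-19:55 (subtract 4h to convert from UTC+4).
Hiro ∩ Kira: 07:05-11:40, 16:00-19:25.
Hiro ∩ Kira ∩ Freya: 08:15-11:15, 16:05-19:25.
Hiro ∩ Kira ∩ Freya ∩ Finn: 08:15-10:35, 16:05-19:25.
Hiro ∩ Kira ∩ Freya ∩ Finn ∩ Pita: 08:15-10:35, 16:05-19:15.
Hiro ∩ Kira ∩ Freya ∩ Finn ∩ Pita ∩ Zubin: 08:15-10:35, 16:05-19:15.
Those are the intersection windows.
Summing the common windows: 140 + 190 = 330 minutes.

330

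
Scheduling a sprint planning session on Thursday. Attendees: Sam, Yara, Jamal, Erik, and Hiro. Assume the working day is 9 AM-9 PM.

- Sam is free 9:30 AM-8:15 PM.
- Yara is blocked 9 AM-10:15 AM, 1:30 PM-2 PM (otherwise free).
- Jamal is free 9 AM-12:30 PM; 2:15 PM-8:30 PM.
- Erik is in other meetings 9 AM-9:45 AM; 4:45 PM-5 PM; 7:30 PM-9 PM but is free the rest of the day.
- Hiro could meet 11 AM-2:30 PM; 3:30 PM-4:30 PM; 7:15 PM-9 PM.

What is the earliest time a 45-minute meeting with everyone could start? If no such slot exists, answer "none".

Sam free: 09:30-20:15.
Yara free: 10:15-13:30, 14:00-21:00 (invert busy blocks within the working day).
Jamal free: 09:00-12:30, 14:15-20:30.
Erik free: 09:45-16:45, 17:00-19:30 (invert busy blocks within the working day).
Hiro free: 11:00-14:30, 15:30-16:30, 19:15-21:00.
Sam ∩ Yara: 10:15-13:30, 14:00-20:15.
Sam ∩ Yara ∩ Jamal: 10:15-12:30, 14:15-20:15.
Sam ∩ Yara ∩ Jamal ∩ Erik: 10:15-12:30, 14:15-16:45, 17:00-19:30.
Sam ∩ Yara ∩ Jamal ∩ Erik ∩ Hiro: 11:00-12:30, 14:15-14:30, 15:30-16:30, 19:15-19:30.
Those are the intersection windows.
The first common window of at least 45 minutes is 11:00-12:30, so the earliest start is 11:00.

11:00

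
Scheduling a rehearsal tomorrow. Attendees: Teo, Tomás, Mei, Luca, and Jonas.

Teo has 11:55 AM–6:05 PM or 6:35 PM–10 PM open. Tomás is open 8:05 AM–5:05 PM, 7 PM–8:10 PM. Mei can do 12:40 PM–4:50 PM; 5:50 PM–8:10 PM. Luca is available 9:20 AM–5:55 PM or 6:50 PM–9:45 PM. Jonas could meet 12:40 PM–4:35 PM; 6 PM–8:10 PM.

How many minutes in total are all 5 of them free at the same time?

Teo ∩ Tomás: 11:55-17:05, 19:00-20:10.
Teo ∩ Tomás ∩ Mei: 12:40-16:50, 19:00-20:10.
Teo ∩ Tomás ∩ Mei ∩ Luca: 12:40-16:50, 19:00-20:10.
Teo ∩ Tomás ∩ Mei ∩ Luca ∩ Jonas: 12:40-16:35, 19:00-20:10.
Summing the common windows: 235 + 70 = 305 minutes.

305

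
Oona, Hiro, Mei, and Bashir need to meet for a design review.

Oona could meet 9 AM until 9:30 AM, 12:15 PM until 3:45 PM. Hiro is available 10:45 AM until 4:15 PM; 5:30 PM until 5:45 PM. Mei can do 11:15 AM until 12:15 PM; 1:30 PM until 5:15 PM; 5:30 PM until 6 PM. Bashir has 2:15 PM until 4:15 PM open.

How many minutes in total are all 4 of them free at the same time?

Oona ∩ Hiro: 12:15-15:45.
Oona ∩ Hiro ∩ Mei: 13:30-15:45.
Oona ∩ Hiro ∩ Mei ∩ Bashir: 14:15-15:45.
That's a single block of 90 minutes.

90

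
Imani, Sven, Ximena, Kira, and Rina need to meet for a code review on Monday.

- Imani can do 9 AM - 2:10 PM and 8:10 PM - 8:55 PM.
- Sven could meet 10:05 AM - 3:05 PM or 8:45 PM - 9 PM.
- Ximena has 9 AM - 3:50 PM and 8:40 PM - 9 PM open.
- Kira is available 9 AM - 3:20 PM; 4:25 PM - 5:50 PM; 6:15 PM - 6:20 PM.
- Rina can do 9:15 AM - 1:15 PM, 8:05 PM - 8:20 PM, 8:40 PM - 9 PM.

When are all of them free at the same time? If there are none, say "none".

10:05-13:15

Imani ∩ Sven: 10:05-14:10, 20:45-20:55.
Imani ∩ Sven ∩ Ximena: 10:05-14:10, 20:45-20:55.
Imani ∩ Sven ∩ Ximena ∩ Kira: 10:05-14:10.
Imani ∩ Sven ∩ Ximena ∩ Kira ∩ Rina: 10:05-13:15.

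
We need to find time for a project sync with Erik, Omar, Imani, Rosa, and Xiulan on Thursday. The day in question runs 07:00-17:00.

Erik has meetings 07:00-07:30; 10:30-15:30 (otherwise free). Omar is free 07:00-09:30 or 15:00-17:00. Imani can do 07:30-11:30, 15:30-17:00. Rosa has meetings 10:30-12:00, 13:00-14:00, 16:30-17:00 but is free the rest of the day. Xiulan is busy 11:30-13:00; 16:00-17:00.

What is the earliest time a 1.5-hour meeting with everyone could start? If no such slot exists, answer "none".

Erik free: 07:30-10:30, 15:30-17:00 (invert busy blocks within the working day).
Omar free: 07:00-09:30, 15:00-17:00.
Imani free: 07:30-11:30, 15:30-17:00.
Rosa free: 07:00-10:30, 12:00-13:00, 14:00-16:30 (invert busy blocks within the working day).
Xiulan free: 07:00-11:30, 13:00-16:00 (invert busy blocks within the working day).
Erik ∩ Omar: 07:30-09:30, 15:30-17:00.
Erik ∩ Omar ∩ Imani: 07:30-09:30, 15:30-17:00.
Erik ∩ Omar ∩ Imani ∩ Rosa: 07:30-09:30, 15:30-16:30.
Erik ∩ Omar ∩ Imani ∩ Rosa ∩ Xiulan: 07:30-09:30, 15:30-16:00.
Those are the intersection windows.
The first common window of at least 90 minutes is 07:30-09:30, so the earliest start is 07:30.

07:30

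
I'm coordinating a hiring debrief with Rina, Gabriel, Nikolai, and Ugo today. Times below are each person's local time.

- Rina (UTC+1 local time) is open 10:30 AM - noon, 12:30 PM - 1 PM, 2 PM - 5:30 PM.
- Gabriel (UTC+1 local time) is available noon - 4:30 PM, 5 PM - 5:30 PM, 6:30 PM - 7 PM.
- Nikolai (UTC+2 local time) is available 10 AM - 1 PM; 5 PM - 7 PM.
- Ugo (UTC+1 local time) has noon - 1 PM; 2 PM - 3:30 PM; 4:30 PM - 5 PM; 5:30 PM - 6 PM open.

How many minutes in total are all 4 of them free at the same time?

Rina in UTC: 09:30-11:00, 11:30-12:00, 13:00-16:30 (subtract 1h to convert from UTC+1).
Gabriel in UTC: 11:00-15:30, 16:00-16:30, 17:30-18:00 (subtract 1h to convert from UTC+1).
Nikolai in UTC: 08:00-11:00, 15:00-17:00 (subtract 2h to convert from UTC+2).
Ugo in UTC: 11:00-12:00, 13:00-14:30, 15:30-16:00, 16:30-17:00 (subtract 1h to convert from UTC+1).
Rina ∩ Gabriel: 11:30-12:00, 13:00-15:30, 16:00-16:30.
Rina ∩ Gabriel ∩ Nikolai: 15:00-15:30, 16:00-16:30.
Rina ∩ Gabriel ∩ Nikolai ∩ Ugo: ∅.
There is no time when everyone is free.
There is no common window, so the total is 0 minutes.

0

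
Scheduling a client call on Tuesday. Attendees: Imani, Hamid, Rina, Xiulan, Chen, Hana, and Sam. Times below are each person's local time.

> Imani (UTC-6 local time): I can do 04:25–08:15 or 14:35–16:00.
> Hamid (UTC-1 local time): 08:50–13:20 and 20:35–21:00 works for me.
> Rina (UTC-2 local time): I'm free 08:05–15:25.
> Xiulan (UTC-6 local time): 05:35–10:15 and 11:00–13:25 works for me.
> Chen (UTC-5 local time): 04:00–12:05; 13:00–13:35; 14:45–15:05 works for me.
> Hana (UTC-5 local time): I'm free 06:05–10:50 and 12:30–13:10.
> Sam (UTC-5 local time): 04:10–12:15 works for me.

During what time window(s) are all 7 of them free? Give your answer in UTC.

Imani in UTC: 10:25-14:15, 20:35-22:00 (add 6h to convert from UTC-6).
Hamid in UTC: 09:50-14:20, 21:35-22:00 (add 1h to convert from UTC-1).
Rina in UTC: 10:05-17:25 (add 2h to convert from UTC-2).
Xiulan in UTC: 11:35-16:15, 17:00-19:25 (add 6h to convert from UTC-6).
Chen in UTC: 09:00-17:05, 18:00-18:35, 19:45-20:05 (add 5h to convert from UTC-5).
Hana in UTC: 11:05-15:50, 17:30-18:10 (add 5h to convert from UTC-5).
Sam in UTC: 09:10-17:15 (add 5h to convert from UTC-5).
Imani ∩ Hamid: 10:25-14:15, 21:35-22:00.
Imani ∩ Hamid ∩ Rina: 10:25-14:15.
Imani ∩ Hamid ∩ Rina ∩ Xiulan: 11:35-14:15.
Imani ∩ Hamid ∩ Rina ∩ Xiulan ∩ Chen: 11:35-14:15.
Imani ∩ Hamid ∩ Rina ∩ Xiulan ∩ Chen ∩ Hana: 11:35-14:15.
Imani ∩ Hamid ∩ Rina ∩ Xiulan ∩ Chen ∩ Hana ∩ Sam: 11:35-14:15.
Those are the intersection windows.

11:35-14:15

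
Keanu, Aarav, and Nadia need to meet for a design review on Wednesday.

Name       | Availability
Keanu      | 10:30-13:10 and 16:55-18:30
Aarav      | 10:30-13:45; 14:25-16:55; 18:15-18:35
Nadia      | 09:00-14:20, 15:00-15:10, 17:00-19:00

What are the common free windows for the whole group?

Keanu ∩ Aarav: 10:30-13:10, 18:15-18:30.
Keanu ∩ Aarav ∩ Nadia: 10:30-13:10, 18:15-18:30.

10:30-13:10, 18:15-18:30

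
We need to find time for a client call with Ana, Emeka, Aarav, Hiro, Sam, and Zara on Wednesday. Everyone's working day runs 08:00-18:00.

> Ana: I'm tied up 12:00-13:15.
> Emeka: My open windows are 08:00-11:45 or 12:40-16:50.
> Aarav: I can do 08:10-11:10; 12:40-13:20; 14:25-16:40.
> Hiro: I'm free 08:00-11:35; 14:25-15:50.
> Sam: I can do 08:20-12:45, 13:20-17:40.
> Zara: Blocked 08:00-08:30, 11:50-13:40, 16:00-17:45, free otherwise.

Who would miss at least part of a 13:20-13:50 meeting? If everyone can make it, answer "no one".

Aarav, Hiro, Zara

Ana free: 08:00-12:00, 13:15-18:00 (invert busy blocks within the working day).
Emeka free: 08:00-11:45, 12:40-16:50.
Aarav free: 08:10-11:10, 12:40-13:20, 14:25-16:40.
Hiro free: 08:00-11:35, 14:25-15:50.
Sam free: 08:20-12:45, 13:20-17:40.
Zara free: 08:30-11:50, 13:40-16:00, 17:45-18:00 (invert busy blocks within the working day).
Ana: free for 13:20-13:50. Emeka: free for 13:20-13:50. Aarav: not fully free for 13:20-13:50. Hiro: not fully free for 13:20-13:50. Sam: free for 13:20-13:50. Zara: not fully free for 13:20-13:50.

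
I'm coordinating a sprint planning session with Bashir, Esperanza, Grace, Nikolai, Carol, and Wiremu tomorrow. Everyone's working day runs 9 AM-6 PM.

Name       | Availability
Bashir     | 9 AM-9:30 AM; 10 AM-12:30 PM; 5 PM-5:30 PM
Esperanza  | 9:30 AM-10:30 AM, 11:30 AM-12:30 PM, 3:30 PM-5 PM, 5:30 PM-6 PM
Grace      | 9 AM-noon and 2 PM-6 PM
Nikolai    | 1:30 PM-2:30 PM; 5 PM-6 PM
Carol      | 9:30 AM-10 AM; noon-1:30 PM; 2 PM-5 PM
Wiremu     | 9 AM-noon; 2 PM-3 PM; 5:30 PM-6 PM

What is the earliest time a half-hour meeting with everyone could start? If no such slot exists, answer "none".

Bashir ∩ Esperanza: 10:00-10:30, 11:30-12:30.
Bashir ∩ Esperanza ∩ Grace: 10:00-10:30, 11:30-12:00.
Bashir ∩ Esperanza ∩ Grace ∩ Nikolai: ∅.
Bashir ∩ Esperanza ∩ Grace ∩ Nikolai ∩ Carol: ∅.
Bashir ∩ Esperanza ∩ Grace ∩ Nikolai ∩ Carol ∩ Wiremu: ∅.
There is no time when everyone is free.
No common window is at least 30 minutes long.

none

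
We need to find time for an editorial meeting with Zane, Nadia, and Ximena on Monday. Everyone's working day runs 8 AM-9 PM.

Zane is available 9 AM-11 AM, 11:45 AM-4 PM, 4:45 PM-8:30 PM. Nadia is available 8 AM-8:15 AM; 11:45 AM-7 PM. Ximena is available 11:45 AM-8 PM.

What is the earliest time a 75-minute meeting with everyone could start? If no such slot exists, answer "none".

11:45

Zane ∩ Nadia: 11:45-16:00, 16:45-19:00.
Zane ∩ Nadia ∩ Ximena: 11:45-16:00, 16:45-19:00.
Those are the intersection windows.
The first common window of at least 75 minutes is 11:45-16:00, so the earliest start is 11:45.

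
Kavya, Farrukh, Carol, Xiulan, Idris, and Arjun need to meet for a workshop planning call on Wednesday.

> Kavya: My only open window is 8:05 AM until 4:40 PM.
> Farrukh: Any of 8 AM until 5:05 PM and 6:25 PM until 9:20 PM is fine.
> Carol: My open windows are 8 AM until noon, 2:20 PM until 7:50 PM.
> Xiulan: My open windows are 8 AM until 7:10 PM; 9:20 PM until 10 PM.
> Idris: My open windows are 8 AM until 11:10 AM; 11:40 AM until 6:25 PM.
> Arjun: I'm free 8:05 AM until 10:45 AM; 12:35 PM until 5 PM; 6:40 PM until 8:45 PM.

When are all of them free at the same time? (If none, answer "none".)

Kavya ∩ Farrukh: 08:05-16:40.
Kavya ∩ Farrukh ∩ Carol: 08:05-12:00, 14:20-16:40.
Kavya ∩ Farrukh ∩ Carol ∩ Xiulan: 08:05-12:00, 14:20-16:40.
Kavya ∩ Farrukh ∩ Carol ∩ Xiulan ∩ Idris: 08:05-11:10, 11:40-12:00, 14:20-16:40.
Kavya ∩ Farrukh ∩ Carol ∩ Xiulan ∩ Idris ∩ Arjun: 08:05-10:45, 14:20-16:40.

08:05-10:45, 14:20-16:40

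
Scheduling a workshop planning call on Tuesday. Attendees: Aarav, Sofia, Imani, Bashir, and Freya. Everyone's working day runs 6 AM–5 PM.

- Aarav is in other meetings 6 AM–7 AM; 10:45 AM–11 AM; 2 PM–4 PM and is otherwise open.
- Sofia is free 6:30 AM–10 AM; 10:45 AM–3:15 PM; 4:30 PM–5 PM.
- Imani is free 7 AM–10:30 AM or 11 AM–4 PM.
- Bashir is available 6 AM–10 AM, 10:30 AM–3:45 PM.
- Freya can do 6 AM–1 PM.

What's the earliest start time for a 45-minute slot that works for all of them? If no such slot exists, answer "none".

Aarav free: 07:00-10:45, 11:00-14:00, 16:00-17:00 (invert busy blocks within the working day).
Sofia free: 06:30-10:00, 10:45-15:15, 16:30-17:00.
Imani free: 07:00-10:30, 11:00-16:00.
Bashir free: 06:00-10:00, 10:30-15:45.
Freya free: 06:00-13:00.
Aarav ∩ Sofia: 07:00-10:00, 11:00-14:00, 16:30-17:00.
Aarav ∩ Sofia ∩ Imani: 07:00-10:00, 11:00-14:00.
Aarav ∩ Sofia ∩ Imani ∩ Bashir: 07:00-10:00, 11:00-14:00.
Aarav ∩ Sofia ∩ Imani ∩ Bashir ∩ Freya: 07:00-10:00, 11:00-13:00.
The first common window of at least 45 minutes is 07:00-10:00, so the earliest start is 07:00.

07:00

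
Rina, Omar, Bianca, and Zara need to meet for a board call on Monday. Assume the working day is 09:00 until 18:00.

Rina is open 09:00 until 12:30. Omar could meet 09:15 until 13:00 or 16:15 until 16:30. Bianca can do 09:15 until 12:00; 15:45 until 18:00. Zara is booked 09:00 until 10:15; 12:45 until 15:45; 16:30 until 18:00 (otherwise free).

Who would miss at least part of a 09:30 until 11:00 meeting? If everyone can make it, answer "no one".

Zara

Rina free: 09:00-12:30.
Omar free: 09:15-13:00, 16:15-16:30.
Bianca free: 09:15-12:00, 15:45-18:00.
Zara free: 10:15-12:45, 15:45-16:30 (invert busy blocks within the working day).
Rina: free for 09:30-11:00. Omar: free for 09:30-11:00. Bianca: free for 09:30-11:00. Zara: not fully free for 09:30-11:00.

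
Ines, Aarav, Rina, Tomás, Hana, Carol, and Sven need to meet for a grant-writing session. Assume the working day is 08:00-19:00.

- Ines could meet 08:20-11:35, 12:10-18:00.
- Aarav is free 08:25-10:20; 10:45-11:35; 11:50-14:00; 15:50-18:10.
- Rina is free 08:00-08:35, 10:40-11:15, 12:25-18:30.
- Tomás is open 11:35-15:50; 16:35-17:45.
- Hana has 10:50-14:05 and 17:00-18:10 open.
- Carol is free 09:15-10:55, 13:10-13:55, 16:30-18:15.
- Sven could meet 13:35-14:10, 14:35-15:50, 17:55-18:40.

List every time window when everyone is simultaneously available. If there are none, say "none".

Ines ∩ Aarav: 08:25-10:20, 10:45-11:35, 12:10-14:00, 15:50-18:00.
Ines ∩ Aarav ∩ Rina: 08:25-08:35, 10:45-11:15, 12:25-14:00, 15:50-18:00.
Ines ∩ Aarav ∩ Rina ∩ Tomás: 12:25-14:00, 16:35-17:45.
Ines ∩ Aarav ∩ Rina ∩ Tomás ∩ Hana: 12:25-14:00, 17:00-17:45.
Ines ∩ Aarav ∩ Rina ∩ Tomás ∩ Hana ∩ Carol: 13:10-13:55, 17:00-17:45.
Ines ∩ Aarav ∩ Rina ∩ Tomás ∩ Hana ∩ Carol ∩ Sven: 13:35-13:55.

13:35-13:55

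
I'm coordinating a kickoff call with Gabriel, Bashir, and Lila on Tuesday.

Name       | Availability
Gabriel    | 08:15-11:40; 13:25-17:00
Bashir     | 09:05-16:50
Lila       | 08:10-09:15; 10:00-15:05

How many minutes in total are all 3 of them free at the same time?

210

Gabriel ∩ Bashir: 09:05-11:40, 13:25-16:50.
Gabriel ∩ Bashir ∩ Lila: 09:05-09:15, 10:00-11:40, 13:25-15:05.
Those are the intersection windows.
Summing the common windows: 10 + 100 + 100 = 210 minutes.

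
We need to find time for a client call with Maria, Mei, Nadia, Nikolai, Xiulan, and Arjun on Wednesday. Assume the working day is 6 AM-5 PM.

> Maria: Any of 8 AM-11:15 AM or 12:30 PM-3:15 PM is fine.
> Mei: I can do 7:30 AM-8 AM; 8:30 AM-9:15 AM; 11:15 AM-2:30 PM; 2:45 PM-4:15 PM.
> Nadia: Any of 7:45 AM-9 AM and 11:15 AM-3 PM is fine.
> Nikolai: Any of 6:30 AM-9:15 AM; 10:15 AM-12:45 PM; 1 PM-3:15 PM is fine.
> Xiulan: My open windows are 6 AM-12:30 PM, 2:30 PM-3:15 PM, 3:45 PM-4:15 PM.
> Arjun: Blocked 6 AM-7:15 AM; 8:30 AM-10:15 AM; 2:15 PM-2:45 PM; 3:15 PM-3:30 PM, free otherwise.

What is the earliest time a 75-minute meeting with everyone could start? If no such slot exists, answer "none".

Maria free: 08:00-11:15, 12:30-15:15.
Mei free: 07:30-08:00, 08:30-09:15, 11:15-14:30, 14:45-16:15.
Nadia free: 07:45-09:00, 11:15-15:00.
Nikolai free: 06:30-09:15, 10:15-12:45, 13:00-15:15.
Xiulan free: 06:00-12:30, 14:30-15:15, 15:45-16:15.
Arjun free: 07:15-08:30, 10:15-14:15, 14:45-15:15, 15:30-17:00 (invert busy blocks within the working day).
Maria ∩ Mei: 08:30-09:15, 12:30-14:30, 14:45-15:15.
Maria ∩ Mei ∩ Nadia: 08:30-09:00, 12:30-14:30, 14:45-15:00.
Maria ∩ Mei ∩ Nadia ∩ Nikolai: 08:30-09:00, 12:30-12:45, 13:00-14:30, 14:45-15:00.
Maria ∩ Mei ∩ Nadia ∩ Nikolai ∩ Xiulan: 08:30-09:00, 14:45-15:00.
Maria ∩ Mei ∩ Nadia ∩ Nikolai ∩ Xiulan ∩ Arjun: 14:45-15:00.
So the common availability across everyone is 14:45-15:00.
No common window is at least 75 minutes long.

none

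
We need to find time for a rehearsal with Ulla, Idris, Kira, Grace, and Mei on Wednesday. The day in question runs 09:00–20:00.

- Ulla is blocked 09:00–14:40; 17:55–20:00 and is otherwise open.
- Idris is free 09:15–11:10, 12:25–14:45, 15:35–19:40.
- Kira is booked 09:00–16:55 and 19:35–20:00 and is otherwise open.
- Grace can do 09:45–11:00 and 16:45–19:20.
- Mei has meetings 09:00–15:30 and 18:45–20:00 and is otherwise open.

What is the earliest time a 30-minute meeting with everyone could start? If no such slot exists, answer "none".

16:55

Ulla free: 14:40-17:55 (invert busy blocks within the working day).
Idris free: 09:15-11:10, 12:25-14:45, 15:35-19:40.
Kira free: 16:55-19:35 (invert busy blocks within the working day).
Grace free: 09:45-11:00, 16:45-19:20.
Mei free: 15:30-18:45 (invert busy blocks within the working day).
Ulla ∩ Idris: 14:40-14:45, 15:35-17:55.
Ulla ∩ Idris ∩ Kira: 16:55-17:55.
Ulla ∩ Idris ∩ Kira ∩ Grace: 16:55-17:55.
Ulla ∩ Idris ∩ Kira ∩ Grace ∩ Mei: 16:55-17:55.
The first common window of at least 30 minutes is 16:55-17:55, so the earliest start is 16:55.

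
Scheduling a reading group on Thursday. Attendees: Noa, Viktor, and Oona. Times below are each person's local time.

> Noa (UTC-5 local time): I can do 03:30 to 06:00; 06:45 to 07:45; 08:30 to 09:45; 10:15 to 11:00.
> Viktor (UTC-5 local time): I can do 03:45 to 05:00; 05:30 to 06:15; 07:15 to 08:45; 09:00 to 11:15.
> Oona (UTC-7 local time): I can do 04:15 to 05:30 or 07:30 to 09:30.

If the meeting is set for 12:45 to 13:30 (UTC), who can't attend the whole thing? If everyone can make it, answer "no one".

Noa in UTC: 08:30-11:00, 11:45-12:45, 13:30-14:45, 15:15-16:00 (add 5h to convert from UTC-5).
Viktor in UTC: 08:45-10:00, 10:30-11:15, 12:15-13:45, 14:00-16:15 (add 5h to convert from UTC-5).
Oona in UTC: 11:15-12:30, 14:30-16:30 (add 7h to convert from UTC-7).
Noa: not fully free for 12:45-13:30. Viktor: free for 12:45-13:30. Oona: not fully free for 12:45-13:30.

Noa, Oona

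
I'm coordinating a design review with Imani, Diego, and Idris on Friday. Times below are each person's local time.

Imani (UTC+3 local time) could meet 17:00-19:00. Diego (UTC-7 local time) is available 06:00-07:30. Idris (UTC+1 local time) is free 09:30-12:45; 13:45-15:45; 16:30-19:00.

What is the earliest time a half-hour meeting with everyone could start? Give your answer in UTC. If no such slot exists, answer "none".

Imani in UTC: 14:00-16:00 (subtract 3h to convert from UTC+3).
Diego in UTC: 13:00-14:30 (add 7h to convert from UTC-7).
Idris in UTC: 08:30-11:45, 12:45-14:45, 15:30-18:00 (subtract 1h to convert from UTC+1).
Imani ∩ Diego: 14:00-14:30.
Imani ∩ Diego ∩ Idris: 14:00-14:30.
The first common window of at least 30 minutes is 14:00-14:30, so the earliest start is 14:00.

14:00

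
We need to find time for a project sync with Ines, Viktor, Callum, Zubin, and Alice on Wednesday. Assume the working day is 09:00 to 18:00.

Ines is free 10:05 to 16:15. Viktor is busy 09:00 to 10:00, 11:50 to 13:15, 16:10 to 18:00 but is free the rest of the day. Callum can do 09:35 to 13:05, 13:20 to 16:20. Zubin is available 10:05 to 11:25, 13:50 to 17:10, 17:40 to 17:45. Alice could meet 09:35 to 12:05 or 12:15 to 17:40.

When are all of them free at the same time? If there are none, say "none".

Ines free: 10:05-16:15.
Viktor free: 10:00-11:50, 13:15-16:10 (invert busy blocks within the working day).
Callum free: 09:35-13:05, 13:20-16:20.
Zubin free: 10:05-11:25, 13:50-17:10, 17:40-17:45.
Alice free: 09:35-12:05, 12:15-17:40.
Ines ∩ Viktor: 10:05-11:50, 13:15-16:10.
Ines ∩ Viktor ∩ Callum: 10:05-11:50, 13:20-16:10.
Ines ∩ Viktor ∩ Callum ∩ Zubin: 10:05-11:25, 13:50-16:10.
Ines ∩ Viktor ∩ Callum ∩ Zubin ∩ Alice: 10:05-11:25, 13:50-16:10.

10:05-11:25, 13:50-16:10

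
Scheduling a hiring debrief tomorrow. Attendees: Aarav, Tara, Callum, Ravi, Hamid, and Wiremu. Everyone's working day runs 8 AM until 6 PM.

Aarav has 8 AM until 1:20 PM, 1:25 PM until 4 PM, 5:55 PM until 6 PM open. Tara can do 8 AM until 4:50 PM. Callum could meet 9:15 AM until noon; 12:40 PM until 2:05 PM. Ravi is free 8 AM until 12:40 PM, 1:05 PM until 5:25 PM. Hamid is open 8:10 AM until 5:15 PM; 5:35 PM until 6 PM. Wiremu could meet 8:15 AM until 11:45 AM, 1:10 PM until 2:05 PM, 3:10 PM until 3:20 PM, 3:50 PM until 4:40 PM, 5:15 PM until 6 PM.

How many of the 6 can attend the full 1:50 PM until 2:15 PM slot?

Aarav, Tara, Ravi, and Hamid can make the full 13:50-14:15 slot — that's 4.

4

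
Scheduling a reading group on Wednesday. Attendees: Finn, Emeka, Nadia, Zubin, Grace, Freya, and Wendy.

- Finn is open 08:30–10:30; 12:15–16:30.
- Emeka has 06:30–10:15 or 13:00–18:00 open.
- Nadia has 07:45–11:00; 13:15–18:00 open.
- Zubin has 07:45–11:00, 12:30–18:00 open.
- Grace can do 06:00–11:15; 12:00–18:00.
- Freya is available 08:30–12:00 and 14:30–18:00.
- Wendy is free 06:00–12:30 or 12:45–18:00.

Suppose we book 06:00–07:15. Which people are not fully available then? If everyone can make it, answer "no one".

Finn: not fully free for 06:00-07:15. Emeka: not fully free for 06:00-07:15. Nadia: not fully free for 06:00-07:15. Zubin: not fully free for 06:00-07:15. Grace: free for 06:00-07:15. Freya: not fully free for 06:00-07:15. Wendy: free for 06:00-07:15.

Emeka, Finn, Freya, Nadia, Zubin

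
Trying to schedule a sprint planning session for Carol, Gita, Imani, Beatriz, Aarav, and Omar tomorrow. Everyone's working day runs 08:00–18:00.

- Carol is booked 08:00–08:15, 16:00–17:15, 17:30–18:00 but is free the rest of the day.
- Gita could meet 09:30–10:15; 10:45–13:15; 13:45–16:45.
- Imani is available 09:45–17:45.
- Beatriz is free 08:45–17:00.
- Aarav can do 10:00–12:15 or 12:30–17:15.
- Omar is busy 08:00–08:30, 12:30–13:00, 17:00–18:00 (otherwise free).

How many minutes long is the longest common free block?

Carol free: 08:15-16:00, 17:15-17:30 (invert busy blocks within the working day).
Gita free: 09:30-10:15, 10:45-13:15, 13:45-16:45.
Imani free: 09:45-17:45.
Beatriz free: 08:45-17:00.
Aarav free: 10:00-12:15, 12:30-17:15.
Omar free: 08:30-12:30, 13:00-17:00 (invert busy blocks within the working day).
Carol ∩ Gita: 09:30-10:15, 10:45-13:15, 13:45-16:00.
Carol ∩ Gita ∩ Imani: 09:45-10:15, 10:45-13:15, 13:45-16:00.
Carol ∩ Gita ∩ Imani ∩ Beatriz: 09:45-10:15, 10:45-13:15, 13:45-16:00.
Carol ∩ Gita ∩ Imani ∩ Beatriz ∩ Aarav: 10:00-10:15, 10:45-12:15, 12:30-13:15, 13:45-16:00.
Carol ∩ Gita ∩ Imani ∩ Beatriz ∩ Aarav ∩ Omar: 10:00-10:15, 10:45-12:15, 13:00-13:15, 13:45-16:00.
The longest is 13:45-16:00 at 135 minutes.

135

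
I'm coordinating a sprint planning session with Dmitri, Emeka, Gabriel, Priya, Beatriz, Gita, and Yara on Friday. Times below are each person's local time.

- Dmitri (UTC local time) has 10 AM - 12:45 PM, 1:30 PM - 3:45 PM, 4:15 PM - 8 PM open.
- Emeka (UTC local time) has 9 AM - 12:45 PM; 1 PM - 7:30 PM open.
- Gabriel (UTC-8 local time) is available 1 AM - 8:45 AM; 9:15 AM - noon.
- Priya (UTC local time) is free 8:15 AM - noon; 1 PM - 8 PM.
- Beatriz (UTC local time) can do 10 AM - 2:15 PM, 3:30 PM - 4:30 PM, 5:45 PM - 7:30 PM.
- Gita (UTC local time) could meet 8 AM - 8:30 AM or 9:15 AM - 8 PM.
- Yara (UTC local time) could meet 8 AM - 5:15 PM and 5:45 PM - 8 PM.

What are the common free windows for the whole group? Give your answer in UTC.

Dmitri in UTC: 10:00-12:45, 13:30-15:45, 16:15-20:00.
Emeka in UTC: 09:00-12:45, 13:00-19:30.
Gabriel in UTC: 09:00-16:45, 17:15-20:00 (add 8h to convert from UTC-8).
Priya in UTC: 08:15-12:00, 13:00-20:00.
Beatriz in UTC: 10:00-14:15, 15:30-16:30, 17:45-19:30.
Gita in UTC: 08:00-08:30, 09:15-20:00.
Yara in UTC: 08:00-17:15, 17:45-20:00.
Dmitri ∩ Emeka: 10:00-12:45, 13:30-15:45, 16:15-19:30.
Dmitri ∩ Emeka ∩ Gabriel: 10:00-12:45, 13:30-15:45, 16:15-16:45, 17:15-19:30.
Dmitri ∩ Emeka ∩ Gabriel ∩ Priya: 10:00-12:00, 13:30-15:45, 16:15-16:45, 17:15-19:30.
Dmitri ∩ Emeka ∩ Gabriel ∩ Priya ∩ Beatriz: 10:00-12:00, 13:30-14:15, 15:30-15:45, 16:15-16:30, 17:45-19:30.
Dmitri ∩ Emeka ∩ Gabriel ∩ Priya ∩ Beatriz ∩ Gita: 10:00-12:00, 13:30-14:15, 15:30-15:45, 16:15-16:30, 17:45-19:30.
Dmitri ∩ Emeka ∩ Gabriel ∩ Priya ∩ Beatriz ∩ Gita ∩ Yara: 10:00-12:00, 13:30-14:15, 15:30-15:45, 16:15-16:30, 17:45-19:30.
So the common availability across everyone is 10:00-12:00, 13:30-14:15, 15:30-15:45, 16:15-16:30, 17:45-19:30.

10:00-12:00, 13:30-14:15, 15:30-15:45, 16:15-16:30, 17:45-19:30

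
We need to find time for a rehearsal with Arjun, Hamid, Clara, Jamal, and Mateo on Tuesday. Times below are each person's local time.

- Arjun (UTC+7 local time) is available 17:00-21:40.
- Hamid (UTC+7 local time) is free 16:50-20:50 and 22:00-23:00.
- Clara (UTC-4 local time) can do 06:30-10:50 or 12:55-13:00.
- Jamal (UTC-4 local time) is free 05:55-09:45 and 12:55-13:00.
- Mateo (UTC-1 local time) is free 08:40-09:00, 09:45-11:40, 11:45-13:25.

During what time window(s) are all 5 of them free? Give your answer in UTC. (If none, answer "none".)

10:45-12:40, 12:45-13:45

Arjun in UTC: 10:00-14:40 (subtract 7h to convert from UTC+7).
Hamid in UTC: 09:50-13:50, 15:00-16:00 (subtract 7h to convert from UTC+7).
Clara in UTC: 10:30-14:50, 16:55-17:00 (add 4h to convert from UTC-4).
Jamal in UTC: 09:55-13:45, 16:55-17:00 (add 4h to convert from UTC-4).
Mateo in UTC: 09:40-10:00, 10:45-12:40, 12:45-14:25 (add 1h to convert from UTC-1).
Arjun ∩ Hamid: 10:00-13:50.
Arjun ∩ Hamid ∩ Clara: 10:30-13:50.
Arjun ∩ Hamid ∩ Clara ∩ Jamal: 10:30-13:45.
Arjun ∩ Hamid ∩ Clara ∩ Jamal ∩ Mateo: 10:45-12:40, 12:45-13:45.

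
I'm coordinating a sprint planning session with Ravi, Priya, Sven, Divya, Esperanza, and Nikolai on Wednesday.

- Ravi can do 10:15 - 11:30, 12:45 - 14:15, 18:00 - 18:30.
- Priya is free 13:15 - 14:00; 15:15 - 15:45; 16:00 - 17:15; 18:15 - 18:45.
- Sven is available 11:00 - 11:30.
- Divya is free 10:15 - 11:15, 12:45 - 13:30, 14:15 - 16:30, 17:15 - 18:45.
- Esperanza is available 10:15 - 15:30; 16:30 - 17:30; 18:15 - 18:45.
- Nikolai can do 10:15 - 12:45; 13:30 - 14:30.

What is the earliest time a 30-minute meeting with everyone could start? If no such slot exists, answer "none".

Ravi ∩ Priya: 13:15-14:00, 18:15-18:30.
Ravi ∩ Priya ∩ Sven: ∅.
Ravi ∩ Priya ∩ Sven ∩ Divya: ∅.
Ravi ∩ Priya ∩ Sven ∩ Divya ∩ Esperanza: ∅.
Ravi ∩ Priya ∩ Sven ∩ Divya ∩ Esperanza ∩ Nikolai: ∅.
There is no time when everyone is free.
No common window is at least 30 minutes long.

none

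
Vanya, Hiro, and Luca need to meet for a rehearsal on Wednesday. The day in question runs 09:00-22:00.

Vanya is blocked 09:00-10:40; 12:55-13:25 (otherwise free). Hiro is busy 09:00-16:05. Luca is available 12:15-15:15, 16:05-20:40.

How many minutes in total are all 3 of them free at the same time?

Vanya free: 10:40-12:55, 13:25-22:00 (invert busy blocks within the working day).
Hiro free: 16:05-22:00 (invert busy blocks within the working day).
Luca free: 12:15-15:15, 16:05-20:40.
Vanya ∩ Hiro: 16:05-22:00.
Vanya ∩ Hiro ∩ Luca: 16:05-20:40.
So the common availability across everyone is 16:05-20:40.
That's a single block of 275 minutes.

275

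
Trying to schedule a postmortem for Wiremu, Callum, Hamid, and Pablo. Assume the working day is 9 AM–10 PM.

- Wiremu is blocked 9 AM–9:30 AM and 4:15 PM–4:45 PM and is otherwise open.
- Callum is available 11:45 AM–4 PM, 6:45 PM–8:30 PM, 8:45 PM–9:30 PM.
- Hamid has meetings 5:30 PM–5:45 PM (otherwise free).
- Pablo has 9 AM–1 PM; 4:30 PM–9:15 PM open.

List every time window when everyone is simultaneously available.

Wiremu free: 09:30-16:15, 16:45-22:00 (invert busy blocks within the working day).
Callum free: 11:45-16:00, 18:45-20:30, 20:45-21:30.
Hamid free: 09:00-17:30, 17:45-22:00 (invert busy blocks within the working day).
Pablo free: 09:00-13:00, 16:30-21:15.
Wiremu ∩ Callum: 11:45-16:00, 18:45-20:30, 20:45-21:30.
Wiremu ∩ Callum ∩ Hamid: 11:45-16:00, 18:45-20:30, 20:45-21:30.
Wiremu ∩ Callum ∩ Hamid ∩ Pablo: 11:45-13:00, 18:45-20:30, 20:45-21:15.
Those are the intersection windows.

11:45-13:00, 18:45-20:30, 20:45-21:15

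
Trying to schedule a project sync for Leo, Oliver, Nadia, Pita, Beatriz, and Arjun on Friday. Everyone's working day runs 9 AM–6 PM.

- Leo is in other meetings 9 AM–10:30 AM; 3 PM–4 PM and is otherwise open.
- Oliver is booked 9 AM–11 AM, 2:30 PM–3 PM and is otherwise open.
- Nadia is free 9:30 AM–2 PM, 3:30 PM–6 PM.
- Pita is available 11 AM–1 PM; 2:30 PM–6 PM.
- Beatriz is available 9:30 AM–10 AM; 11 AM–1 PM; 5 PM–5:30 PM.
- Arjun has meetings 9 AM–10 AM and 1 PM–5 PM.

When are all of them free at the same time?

Leo free: 10:30-15:00, 16:00-18:00 (invert busy blocks within the working day).
Oliver free: 11:00-14:30, 15:00-18:00 (invert busy blocks within the working day).
Nadia free: 09:30-14:00, 15:30-18:00.
Pita free: 11:00-13:00, 14:30-18:00.
Beatriz free: 09:30-10:00, 11:00-13:00, 17:00-17:30.
Arjun free: 10:00-13:00, 17:00-18:00 (invert busy blocks within the working day).
Leo ∩ Oliver: 11:00-14:30, 16:00-18:00.
Leo ∩ Oliver ∩ Nadia: 11:00-14:00, 16:00-18:00.
Leo ∩ Oliver ∩ Nadia ∩ Pita: 11:00-13:00, 16:00-18:00.
Leo ∩ Oliver ∩ Nadia ∩ Pita ∩ Beatriz: 11:00-13:00, 17:00-17:30.
Leo ∩ Oliver ∩ Nadia ∩ Pita ∩ Beatriz ∩ Arjun: 11:00-13:00, 17:00-17:30.

11:00-13:00, 17:00-17:30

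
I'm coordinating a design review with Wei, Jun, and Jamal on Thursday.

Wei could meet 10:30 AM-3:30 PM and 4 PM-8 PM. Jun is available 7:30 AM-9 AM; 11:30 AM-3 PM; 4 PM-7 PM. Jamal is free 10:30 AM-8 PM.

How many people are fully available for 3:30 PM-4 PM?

Jamal can make the full 15:30-16:00 slot — that's 1.

1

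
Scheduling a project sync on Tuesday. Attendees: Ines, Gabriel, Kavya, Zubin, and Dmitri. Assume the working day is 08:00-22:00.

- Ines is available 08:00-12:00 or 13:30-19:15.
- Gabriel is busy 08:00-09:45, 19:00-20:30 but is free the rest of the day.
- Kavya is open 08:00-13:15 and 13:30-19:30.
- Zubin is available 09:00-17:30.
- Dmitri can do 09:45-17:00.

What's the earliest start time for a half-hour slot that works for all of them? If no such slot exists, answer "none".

Ines free: 08:00-12:00, 13:30-19:15.
Gabriel free: 09:45-19:00, 20:30-22:00 (invert busy blocks within the working day).
Kavya free: 08:00-13:15, 13:30-19:30.
Zubin free: 09:00-17:30.
Dmitri free: 09:45-17:00.
Ines ∩ Gabriel: 09:45-12:00, 13:30-19:00.
Ines ∩ Gabriel ∩ Kavya: 09:45-12:00, 13:30-19:00.
Ines ∩ Gabriel ∩ Kavya ∩ Zubin: 09:45-12:00, 13:30-17:30.
Ines ∩ Gabriel ∩ Kavya ∩ Zubin ∩ Dmitri: 09:45-12:00, 13:30-17:00.
So the common availability across everyone is 09:45-12:00, 13:30-17:00.
The first common window of at least 30 minutes is 09:45-12:00, so the earliest start is 09:45.

09:45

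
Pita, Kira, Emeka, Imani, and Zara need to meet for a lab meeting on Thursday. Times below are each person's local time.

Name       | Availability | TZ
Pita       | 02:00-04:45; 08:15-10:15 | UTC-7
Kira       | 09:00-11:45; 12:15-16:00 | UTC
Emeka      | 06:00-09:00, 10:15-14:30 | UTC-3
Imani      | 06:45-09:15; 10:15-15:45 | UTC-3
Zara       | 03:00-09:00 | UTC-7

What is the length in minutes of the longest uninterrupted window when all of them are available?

Pita in UTC: 09:00-11:45, 15:15-17:15 (add 7h to convert from UTC-7).
Kira in UTC: 09:00-11:45, 12:15-16:00.
Emeka in UTC: 09:00-12:00, 13:15-17:30 (add 3h to convert from UTC-3).
Imani in UTC: 09:45-12:15, 13:15-18:45 (add 3h to convert from UTC-3).
Zara in UTC: 10:00-16:00 (add 7h to convert from UTC-7).
Pita ∩ Kira: 09:00-11:45, 15:15-16:00.
Pita ∩ Kira ∩ Emeka: 09:00-11:45, 15:15-16:00.
Pita ∩ Kira ∩ Emeka ∩ Imani: 09:45-11:45, 15:15-16:00.
Pita ∩ Kira ∩ Emeka ∩ Imani ∩ Zara: 10:00-11:45, 15:15-16:00.
The longest is 10:00-11:45 at 105 minutes.

105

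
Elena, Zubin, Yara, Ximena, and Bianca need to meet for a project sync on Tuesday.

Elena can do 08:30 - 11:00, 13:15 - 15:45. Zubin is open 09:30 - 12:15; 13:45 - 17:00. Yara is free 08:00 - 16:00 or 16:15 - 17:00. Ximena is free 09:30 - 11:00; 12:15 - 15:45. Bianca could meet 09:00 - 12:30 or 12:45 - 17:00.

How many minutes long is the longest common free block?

Elena ∩ Zubin: 09:30-11:00, 13:45-15:45.
Elena ∩ Zubin ∩ Yara: 09:30-11:00, 13:45-15:45.
Elena ∩ Zubin ∩ Yara ∩ Ximena: 09:30-11:00, 13:45-15:45.
Elena ∩ Zubin ∩ Yara ∩ Ximena ∩ Bianca: 09:30-11:00, 13:45-15:45.
The longest is 13:45-15:45 at 120 minutes.

120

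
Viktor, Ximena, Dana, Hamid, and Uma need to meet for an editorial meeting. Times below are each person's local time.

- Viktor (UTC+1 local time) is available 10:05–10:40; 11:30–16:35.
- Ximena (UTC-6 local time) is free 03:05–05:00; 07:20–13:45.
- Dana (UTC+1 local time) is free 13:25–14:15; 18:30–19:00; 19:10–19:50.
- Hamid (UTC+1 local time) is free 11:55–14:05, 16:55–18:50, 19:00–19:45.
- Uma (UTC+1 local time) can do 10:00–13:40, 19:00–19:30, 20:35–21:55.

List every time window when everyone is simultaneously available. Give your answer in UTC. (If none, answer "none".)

Viktor in UTC: 09:05-09:40, 10:30-15:35 (subtract 1h to convert from UTC+1).
Ximena in UTC: 09:05-11:00, 13:20-19:45 (add 6h to convert from UTC-6).
Dana in UTC: 12:25-13:15, 17:30-18:00, 18:10-18:50 (subtract 1h to convert from UTC+1).
Hamid in UTC: 10:55-13:05, 15:55-17:50, 18:00-18:45 (subtract 1h to convert from UTC+1).
Uma in UTC: 09:00-12:40, 18:00-18:30, 19:35-20:55 (subtract 1h to convert from UTC+1).
Viktor ∩ Ximena: 09:05-09:40, 10:30-11:00, 13:20-15:35.
Viktor ∩ Ximena ∩ Dana: ∅.
Viktor ∩ Ximena ∩ Dana ∩ Hamid: ∅.
Viktor ∩ Ximena ∩ Dana ∩ Hamid ∩ Uma: ∅.
There is no time when everyone is free.

none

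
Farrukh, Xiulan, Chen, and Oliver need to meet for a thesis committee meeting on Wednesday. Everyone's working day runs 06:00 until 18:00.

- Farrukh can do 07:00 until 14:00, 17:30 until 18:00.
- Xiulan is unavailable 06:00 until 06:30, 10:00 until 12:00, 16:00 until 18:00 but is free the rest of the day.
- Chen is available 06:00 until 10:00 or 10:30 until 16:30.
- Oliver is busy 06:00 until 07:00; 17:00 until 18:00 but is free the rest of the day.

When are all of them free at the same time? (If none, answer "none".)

07:00-10:00, 12:00-14:00

Farrukh free: 07:00-14:00, 17:30-18:00.
Xiulan free: 06:30-10:00, 12:00-16:00 (invert busy blocks within the working day).
Chen free: 06:00-10:00, 10:30-16:30.
Oliver free: 07:00-17:00 (invert busy blocks within the working day).
Farrukh ∩ Xiulan: 07:00-10:00, 12:00-14:00.
Farrukh ∩ Xiulan ∩ Chen: 07:00-10:00, 12:00-14:00.
Farrukh ∩ Xiulan ∩ Chen ∩ Oliver: 07:00-10:00, 12:00-14:00.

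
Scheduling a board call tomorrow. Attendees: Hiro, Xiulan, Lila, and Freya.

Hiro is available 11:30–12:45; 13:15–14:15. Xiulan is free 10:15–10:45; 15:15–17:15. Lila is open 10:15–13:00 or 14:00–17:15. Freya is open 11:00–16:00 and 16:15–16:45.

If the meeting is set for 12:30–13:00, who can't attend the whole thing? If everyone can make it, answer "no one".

Hiro: not fully free for 12:30-13:00. Xiulan: not fully free for 12:30-13:00. Lila: free for 12:30-13:00. Freya: free for 12:30-13:00.

Hiro, Xiulan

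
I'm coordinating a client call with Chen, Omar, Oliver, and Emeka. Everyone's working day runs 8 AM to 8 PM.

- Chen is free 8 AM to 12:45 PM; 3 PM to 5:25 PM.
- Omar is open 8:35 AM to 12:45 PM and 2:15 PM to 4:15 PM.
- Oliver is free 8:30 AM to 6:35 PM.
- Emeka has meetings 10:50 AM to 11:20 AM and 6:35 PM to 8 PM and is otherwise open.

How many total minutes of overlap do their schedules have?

295

Chen free: 08:00-12:45, 15:00-17:25.
Omar free: 08:35-12:45, 14:15-16:15.
Oliver free: 08:30-18:35.
Emeka free: 08:00-10:50, 11:20-18:35 (invert busy blocks within the working day).
Chen ∩ Omar: 08:35-12:45, 15:00-16:15.
Chen ∩ Omar ∩ Oliver: 08:35-12:45, 15:00-16:15.
Chen ∩ Omar ∩ Oliver ∩ Emeka: 08:35-10:50, 11:20-12:45, 15:00-16:15.
Summing the common windows: 135 + 85 + 75 = 295 minutes.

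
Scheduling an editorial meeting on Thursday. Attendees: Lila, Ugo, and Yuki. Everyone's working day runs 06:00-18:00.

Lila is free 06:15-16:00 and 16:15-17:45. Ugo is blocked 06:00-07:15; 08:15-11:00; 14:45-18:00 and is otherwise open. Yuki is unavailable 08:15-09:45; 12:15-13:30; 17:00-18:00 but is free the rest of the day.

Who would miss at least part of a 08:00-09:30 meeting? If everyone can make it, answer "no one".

Ugo, Yuki

Lila free: 06:15-16:00, 16:15-17:45.
Ugo free: 07:15-08:15, 11:00-14:45 (invert busy blocks within the working day).
Yuki free: 06:00-08:15, 09:45-12:15, 13:30-17:00 (invert busy blocks within the working day).
Lila: free for 08:00-09:30. Ugo: not fully free for 08:00-09:30. Yuki: not fully free for 08:00-09:30.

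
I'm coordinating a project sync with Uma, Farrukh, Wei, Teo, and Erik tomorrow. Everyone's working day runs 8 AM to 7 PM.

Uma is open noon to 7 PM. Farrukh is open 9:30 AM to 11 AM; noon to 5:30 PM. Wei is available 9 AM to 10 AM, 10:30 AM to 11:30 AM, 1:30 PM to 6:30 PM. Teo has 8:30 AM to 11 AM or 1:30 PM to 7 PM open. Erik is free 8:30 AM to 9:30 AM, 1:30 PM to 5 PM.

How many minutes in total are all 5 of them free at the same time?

Uma ∩ Farrukh: 12:00-17:30.
Uma ∩ Farrukh ∩ Wei: 13:30-17:30.
Uma ∩ Farrukh ∩ Wei ∩ Teo: 13:30-17:30.
Uma ∩ Farrukh ∩ Wei ∩ Teo ∩ Erik: 13:30-17:00.
That's a single block of 210 minutes.

210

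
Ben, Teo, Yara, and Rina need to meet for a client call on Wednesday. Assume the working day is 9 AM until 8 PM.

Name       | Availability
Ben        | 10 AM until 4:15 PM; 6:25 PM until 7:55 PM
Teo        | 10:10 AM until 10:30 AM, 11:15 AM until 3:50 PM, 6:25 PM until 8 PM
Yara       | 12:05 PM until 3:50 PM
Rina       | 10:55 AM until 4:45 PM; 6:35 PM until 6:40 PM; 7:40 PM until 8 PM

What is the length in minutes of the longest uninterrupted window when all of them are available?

225

Ben ∩ Teo: 10:10-10:30, 11:15-15:50, 18:25-19:55.
Ben ∩ Teo ∩ Yara: 12:05-15:50.
Ben ∩ Teo ∩ Yara ∩ Rina: 12:05-15:50.
So the common availability across everyone is 12:05-15:50.
The longest is 12:05-15:50 at 225 minutes.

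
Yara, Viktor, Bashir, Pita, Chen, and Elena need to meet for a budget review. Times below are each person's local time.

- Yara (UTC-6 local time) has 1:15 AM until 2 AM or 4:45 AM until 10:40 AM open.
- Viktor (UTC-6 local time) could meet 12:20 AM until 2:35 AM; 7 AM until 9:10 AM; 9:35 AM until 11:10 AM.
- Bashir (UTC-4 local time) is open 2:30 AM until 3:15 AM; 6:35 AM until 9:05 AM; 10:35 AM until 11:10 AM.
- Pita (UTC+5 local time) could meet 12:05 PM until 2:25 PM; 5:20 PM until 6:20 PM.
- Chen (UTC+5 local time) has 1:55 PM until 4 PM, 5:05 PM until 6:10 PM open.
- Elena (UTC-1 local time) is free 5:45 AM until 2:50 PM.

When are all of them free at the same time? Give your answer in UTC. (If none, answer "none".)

13:00-13:05

Yara in UTC: 07:15-08:00, 10:45-16:40 (add 6h to convert from UTC-6).
Viktor in UTC: 06:20-08:35, 13:00-15:10, 15:35-17:10 (add 6h to convert from UTC-6).
Bashir in UTC: 06:30-07:15, 10:35-13:05, 14:35-15:10 (add 4h to convert from UTC-4).
Pita in UTC: 07:05-09:25, 12:20-13:20 (subtract 5h to convert from UTC+5).
Chen in UTC: 08:55-11:00, 12:05-13:10 (subtract 5h to convert from UTC+5).
Elena in UTC: 06:45-15:50 (add 1h to convert from UTC-1).
Yara ∩ Viktor: 07:15-08:00, 13:00-15:10, 15:35-16:40.
Yara ∩ Viktor ∩ Bashir: 13:00-13:05, 14:35-15:10.
Yara ∩ Viktor ∩ Bashir ∩ Pita: 13:00-13:05.
Yara ∩ Viktor ∩ Bashir ∩ Pita ∩ Chen: 13:00-13:05.
Yara ∩ Viktor ∩ Bashir ∩ Pita ∩ Chen ∩ Elena: 13:00-13:05.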